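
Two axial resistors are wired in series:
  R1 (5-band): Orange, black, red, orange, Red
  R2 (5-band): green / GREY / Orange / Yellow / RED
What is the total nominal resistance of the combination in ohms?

6132000 Ω

R1: orange, black, red → 302; orange ×10^3 → 302000 Ω.
R2: green, grey, orange → 583; yellow ×10^4 → 5830000 Ω.
Series: 302000 + 5830000 = 6132000 Ω.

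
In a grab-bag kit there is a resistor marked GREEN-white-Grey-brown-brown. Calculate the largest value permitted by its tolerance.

Green → 5 (first significant figure)
White → 9 (second significant figure)
Grey → 8 (third significant figure)
Brown → ×10 multiplier
Brown → ±1% tolerance
598 × 10 = 5980 Ω
Largest = 5980 × (1 + 1/100) = 6039.8 Ω.

6039.8 Ω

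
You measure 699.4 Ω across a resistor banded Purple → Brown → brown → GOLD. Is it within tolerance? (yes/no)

yes

Violet → 7 (first significant figure)
Brown → 1 (second significant figure)
Brown → ×10 multiplier
Gold → ±5% tolerance
71 × 10 = 710 Ω
Allowed range: 674.5 Ω to 745.5 Ω.
699.4 Ω lies inside that range.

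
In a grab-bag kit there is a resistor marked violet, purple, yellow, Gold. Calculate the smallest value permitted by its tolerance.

Violet → 7 (first significant figure)
Violet → 7 (second significant figure)
Yellow → ×10^4 multiplier
Gold → ±5% tolerance
77 × 10000 = 770000 Ω
Smallest = 770000 × (1 − 5/100) = 731500 Ω.

731500 Ω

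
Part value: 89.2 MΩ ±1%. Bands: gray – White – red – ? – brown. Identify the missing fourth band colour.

green

89200000 Ω = 892 × 10^5.
The fourth band is the multiplier, 10^5, which is green.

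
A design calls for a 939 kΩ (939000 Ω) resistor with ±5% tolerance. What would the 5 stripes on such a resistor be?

white, orange, white, orange, gold

939000 Ω = 939 × 10^3.
9 → white
3 → orange
9 → white
Multiplier 10^3 → orange.
±5% tolerance → gold.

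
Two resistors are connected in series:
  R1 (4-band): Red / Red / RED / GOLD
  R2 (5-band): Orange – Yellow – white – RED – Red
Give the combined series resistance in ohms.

37100 Ω

R1: red, red → 22; red ×10^2 → 2200 Ω.
R2: orange, yellow, white → 349; red ×10^2 → 34900 Ω.
Series: 2200 + 34900 = 37100 Ω.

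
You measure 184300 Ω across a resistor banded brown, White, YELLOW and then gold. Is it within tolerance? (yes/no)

yes

Brown → 1 (first significant figure)
White → 9 (second significant figure)
Yellow → ×10^4 multiplier
Gold → ±5% tolerance
19 × 10000 = 190000 Ω
Allowed range: 180500 Ω to 199500 Ω.
184300 Ω lies inside that range.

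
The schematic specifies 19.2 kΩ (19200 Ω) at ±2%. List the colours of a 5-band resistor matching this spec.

19200 Ω = 192 × 10^2.
1 → brown
9 → white
2 → red
Multiplier 10^2 → red.
±2% tolerance → red.

brown, white, red, red, red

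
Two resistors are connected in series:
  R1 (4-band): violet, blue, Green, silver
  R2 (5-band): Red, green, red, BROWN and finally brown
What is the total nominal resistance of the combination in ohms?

R1: violet, blue → 76; green ×10^5 → 7600000 Ω.
R2: red, green, red → 252; brown ×10 → 2520 Ω.
Series: 7600000 + 2520 = 7602520 Ω.

7602520 Ω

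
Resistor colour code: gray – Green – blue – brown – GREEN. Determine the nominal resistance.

Grey → 8 (first significant figure)
Green → 5 (second significant figure)
Blue → 6 (third significant figure)
Brown → ×10 multiplier
856 × 10 = 8560 Ω

8560 Ω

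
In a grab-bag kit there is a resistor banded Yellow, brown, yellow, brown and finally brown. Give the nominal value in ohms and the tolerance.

4140 Ω ±1%

Yellow → 4 (first significant figure)
Brown → 1 (second significant figure)
Yellow → 4 (third significant figure)
Brown → ×10 multiplier
Brown → ±1% tolerance
414 × 10 = 4140 Ω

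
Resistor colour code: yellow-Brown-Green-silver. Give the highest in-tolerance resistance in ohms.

4510000 Ω

Yellow → 4 (first significant figure)
Brown → 1 (second significant figure)
Green → ×10^5 multiplier
Silver → ±10% tolerance
41 × 100000 = 4100000 Ω
Highest = 4100000 × (1 + 10/100) = 4510000 Ω.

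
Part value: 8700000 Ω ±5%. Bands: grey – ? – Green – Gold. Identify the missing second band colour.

8700000 Ω = 87 × 10^5.
The second band gives digit 7 of the significand, and 7 is violet.

violet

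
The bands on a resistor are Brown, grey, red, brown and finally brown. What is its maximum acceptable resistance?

1838.2 Ω

Brown → 1 (first significant figure)
Grey → 8 (second significant figure)
Red → 2 (third significant figure)
Brown → ×10 multiplier
Brown → ±1% tolerance
182 × 10 = 1820 Ω
Maximum = 1820 × (1 + 1/100) = 1838.2 Ω.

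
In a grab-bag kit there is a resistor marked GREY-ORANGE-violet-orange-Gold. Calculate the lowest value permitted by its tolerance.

795150 Ω

Grey → 8 (first significant figure)
Orange → 3 (second significant figure)
Violet → 7 (third significant figure)
Orange → ×10^3 multiplier
Gold → ±5% tolerance
837 × 1000 = 837000 Ω
Lowest = 837000 × (1 − 5/100) = 795150 Ω.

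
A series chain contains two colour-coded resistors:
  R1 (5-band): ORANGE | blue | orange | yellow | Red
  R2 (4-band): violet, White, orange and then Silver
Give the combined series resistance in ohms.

3709000 Ω

R1: orange, blue, orange → 363; yellow ×10^4 → 3630000 Ω.
R2: violet, white → 79; orange ×10^3 → 79000 Ω.
Series: 3630000 + 79000 = 3709000 Ω.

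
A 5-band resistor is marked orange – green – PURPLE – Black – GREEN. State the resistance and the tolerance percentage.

Orange → 3 (first significant figure)
Green → 5 (second significant figure)
Violet → 7 (third significant figure)
Black → ×1 multiplier
Green → ±0.5% tolerance
357 × 1 = 357 Ω

357 Ω ±0.5%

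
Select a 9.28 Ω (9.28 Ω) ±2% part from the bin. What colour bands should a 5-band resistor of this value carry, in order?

white, red, grey, silver, red

9.28 Ω = 928 × 10^-2.
9 → white
2 → red
8 → grey
Multiplier 10^-2 → silver.
±2% tolerance → red.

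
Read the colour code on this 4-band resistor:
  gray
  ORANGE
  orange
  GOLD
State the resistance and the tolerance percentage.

Grey → 8 (first significant figure)
Orange → 3 (second significant figure)
Orange → ×10^3 multiplier
Gold → ±5% tolerance
83 × 1000 = 83000 Ω

83000 Ω ±5%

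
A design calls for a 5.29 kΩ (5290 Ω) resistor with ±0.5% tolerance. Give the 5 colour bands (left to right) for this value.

5290 Ω = 529 × 10^1.
5 → green
2 → red
9 → white
Multiplier 10^1 → brown.
±0.5% tolerance → green.

green, red, white, brown, green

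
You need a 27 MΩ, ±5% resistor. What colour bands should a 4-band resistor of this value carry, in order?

27000000 Ω = 27 × 10^6.
2 → red
7 → violet
Multiplier 10^6 → blue.
±5% tolerance → gold.

red, violet, blue, gold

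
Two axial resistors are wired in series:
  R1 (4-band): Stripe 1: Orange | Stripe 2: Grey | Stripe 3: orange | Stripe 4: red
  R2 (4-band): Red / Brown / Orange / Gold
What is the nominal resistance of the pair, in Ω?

R1: orange, grey → 38; orange ×10^3 → 38000 Ω.
R2: red, brown → 21; orange ×10^3 → 21000 Ω.
Series: 38000 + 21000 = 59000 Ω.

59000 Ω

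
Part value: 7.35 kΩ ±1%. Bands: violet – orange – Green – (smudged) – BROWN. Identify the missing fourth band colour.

7350 Ω = 735 × 10^1.
The fourth band is the multiplier, 10^1, which is brown.

brown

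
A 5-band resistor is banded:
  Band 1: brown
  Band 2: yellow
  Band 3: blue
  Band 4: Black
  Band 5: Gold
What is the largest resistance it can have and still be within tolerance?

153.3 Ω

Brown → 1 (first significant figure)
Yellow → 4 (second significant figure)
Blue → 6 (third significant figure)
Black → ×1 multiplier
Gold → ±5% tolerance
146 × 1 = 146 Ω
Largest = 146 × (1 + 5/100) = 153.3 Ω.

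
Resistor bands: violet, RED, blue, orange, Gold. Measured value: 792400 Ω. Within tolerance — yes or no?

Violet → 7 (first significant figure)
Red → 2 (second significant figure)
Blue → 6 (third significant figure)
Orange → ×10^3 multiplier
Gold → ±5% tolerance
726 × 1000 = 726000 Ω
Allowed range: 689700 Ω to 762300 Ω.
792400 Ω lies outside that range.

no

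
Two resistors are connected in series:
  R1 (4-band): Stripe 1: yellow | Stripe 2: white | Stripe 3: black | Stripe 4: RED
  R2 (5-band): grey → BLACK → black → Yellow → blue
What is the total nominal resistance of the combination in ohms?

R1: yellow, white → 49; black ×1 → 49 Ω.
R2: grey, black, black → 800; yellow ×10^4 → 8000000 Ω.
Series: 49 + 8000000 = 8000049 Ω.

8000049 Ω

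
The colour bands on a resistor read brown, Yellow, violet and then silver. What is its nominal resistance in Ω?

140000000 Ω

Brown → 1 (first significant figure)
Yellow → 4 (second significant figure)
Violet → ×10^7 multiplier
14 × 10000000 = 140000000 Ω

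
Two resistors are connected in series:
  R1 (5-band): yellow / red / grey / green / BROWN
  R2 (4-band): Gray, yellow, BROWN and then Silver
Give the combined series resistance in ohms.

42800840 Ω

R1: yellow, red, grey → 428; green ×10^5 → 42800000 Ω.
R2: grey, yellow → 84; brown ×10 → 840 Ω.
Series: 42800000 + 840 = 42800840 Ω.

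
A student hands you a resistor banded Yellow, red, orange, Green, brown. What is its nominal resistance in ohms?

Yellow → 4 (first significant figure)
Red → 2 (second significant figure)
Orange → 3 (third significant figure)
Green → ×10^5 multiplier
423 × 100000 = 42300000 Ω

42300000 Ω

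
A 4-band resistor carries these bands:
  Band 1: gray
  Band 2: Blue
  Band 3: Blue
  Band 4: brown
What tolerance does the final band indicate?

±1%

The last band, brown, is the tolerance band.
Brown corresponds to ±1%.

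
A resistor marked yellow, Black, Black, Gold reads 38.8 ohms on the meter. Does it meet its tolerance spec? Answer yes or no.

Yellow → 4 (first significant figure)
Black → 0 (second significant figure)
Black → ×1 multiplier
Gold → ±5% tolerance
40 × 1 = 40 Ω
Allowed range: 38 Ω to 42 Ω.
38.8 ohms lies inside that range.

yes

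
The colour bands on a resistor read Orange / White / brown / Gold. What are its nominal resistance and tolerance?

Orange → 3 (first significant figure)
White → 9 (second significant figure)
Brown → ×10 multiplier
Gold → ±5% tolerance
39 × 10 = 390 Ω

390 Ω ±5%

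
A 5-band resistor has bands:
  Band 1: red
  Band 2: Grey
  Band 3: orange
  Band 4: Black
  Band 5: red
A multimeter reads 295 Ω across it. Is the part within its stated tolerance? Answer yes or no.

Red → 2 (first significant figure)
Grey → 8 (second significant figure)
Orange → 3 (third significant figure)
Black → ×1 multiplier
Red → ±2% tolerance
283 × 1 = 283 Ω
Allowed range: 277.34 Ω to 288.66 Ω.
295 Ω lies outside that range.

no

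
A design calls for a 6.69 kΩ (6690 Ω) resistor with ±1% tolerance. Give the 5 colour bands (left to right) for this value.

blue, blue, white, brown, brown

6690 Ω = 669 × 10^1.
6 → blue
6 → blue
9 → white
Multiplier 10^1 → brown.
±1% tolerance → brown.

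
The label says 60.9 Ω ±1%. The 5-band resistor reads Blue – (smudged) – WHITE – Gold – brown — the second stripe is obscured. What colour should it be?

black

60.9 Ω = 609 × 10^-1.
The second band gives digit 0 of the significand, and 0 is black.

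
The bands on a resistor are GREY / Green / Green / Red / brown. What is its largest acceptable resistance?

Grey → 8 (first significant figure)
Green → 5 (second significant figure)
Green → 5 (third significant figure)
Red → ×10^2 multiplier
Brown → ±1% tolerance
855 × 100 = 85500 Ω
Largest = 85500 × (1 + 1/100) = 86355 Ω.

86355 Ω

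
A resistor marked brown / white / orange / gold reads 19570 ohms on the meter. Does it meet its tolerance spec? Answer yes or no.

yes

Brown → 1 (first significant figure)
White → 9 (second significant figure)
Orange → ×10^3 multiplier
Gold → ±5% tolerance
19 × 1000 = 19000 Ω
Allowed range: 18050 Ω to 19950 Ω.
19570 ohms lies inside that range.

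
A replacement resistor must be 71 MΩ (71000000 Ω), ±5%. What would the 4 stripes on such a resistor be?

violet, brown, blue, gold

71000000 Ω = 71 × 10^6.
7 → violet
1 → brown
Multiplier 10^6 → blue.
±5% tolerance → gold.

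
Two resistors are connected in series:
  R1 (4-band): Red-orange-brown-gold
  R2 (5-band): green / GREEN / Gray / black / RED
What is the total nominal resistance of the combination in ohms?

R1: red, orange → 23; brown ×10 → 230 Ω.
R2: green, green, grey → 558; black ×1 → 558 Ω.
Series: 230 + 558 = 788 Ω.

788 Ω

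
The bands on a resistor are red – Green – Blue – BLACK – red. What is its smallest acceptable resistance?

Red → 2 (first significant figure)
Green → 5 (second significant figure)
Blue → 6 (third significant figure)
Black → ×1 multiplier
Red → ±2% tolerance
256 × 1 = 256 Ω
Smallest = 256 × (1 − 2/100) = 250.88 Ω.

250.88 Ω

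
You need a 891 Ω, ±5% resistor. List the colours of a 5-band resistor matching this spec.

grey, white, brown, black, gold

891 Ω = 891 × 10^0.
8 → grey
9 → white
1 → brown
Multiplier 10^0 → black.
±5% tolerance → gold.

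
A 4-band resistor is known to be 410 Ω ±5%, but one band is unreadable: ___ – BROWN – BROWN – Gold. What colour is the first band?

yellow

410 Ω = 41 × 10^1.
The first band gives digit 4 of the significand, and 4 is yellow.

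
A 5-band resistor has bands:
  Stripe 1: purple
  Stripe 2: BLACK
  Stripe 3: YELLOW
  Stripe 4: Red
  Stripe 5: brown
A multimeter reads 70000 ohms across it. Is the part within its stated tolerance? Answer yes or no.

Violet → 7 (first significant figure)
Black → 0 (second significant figure)
Yellow → 4 (third significant figure)
Red → ×10^2 multiplier
Brown → ±1% tolerance
704 × 100 = 70400 Ω
Allowed range: 69696 Ω to 71104 Ω.
70000 ohms lies inside that range.

yes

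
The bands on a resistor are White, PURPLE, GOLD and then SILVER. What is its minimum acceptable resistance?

8.73 Ω

White → 9 (first significant figure)
Violet → 7 (second significant figure)
Gold → ×0.1 multiplier
Silver → ±10% tolerance
97 × 0.1 = 9.7 Ω
Minimum = 9.7 × (1 − 10/100) = 8.73 Ω.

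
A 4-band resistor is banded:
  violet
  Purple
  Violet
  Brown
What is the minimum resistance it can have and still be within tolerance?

762300000 Ω

Violet → 7 (first significant figure)
Violet → 7 (second significant figure)
Violet → ×10^7 multiplier
Brown → ±1% tolerance
77 × 10000000 = 770000000 Ω
Minimum = 770000000 × (1 − 1/100) = 762300000 Ω.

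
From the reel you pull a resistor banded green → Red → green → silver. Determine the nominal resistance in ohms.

Green → 5 (first significant figure)
Red → 2 (second significant figure)
Green → ×10^5 multiplier
52 × 100000 = 5200000 Ω

5200000 Ω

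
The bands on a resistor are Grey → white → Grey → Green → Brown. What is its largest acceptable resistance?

Grey → 8 (first significant figure)
White → 9 (second significant figure)
Grey → 8 (third significant figure)
Green → ×10^5 multiplier
Brown → ±1% tolerance
898 × 100000 = 89800000 Ω
Largest = 89800000 × (1 + 1/100) = 90698000 Ω.

90698000 Ω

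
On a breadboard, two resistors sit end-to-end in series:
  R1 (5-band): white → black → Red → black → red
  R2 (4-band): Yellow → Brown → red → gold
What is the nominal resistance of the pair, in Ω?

R1: white, black, red → 902; black ×1 → 902 Ω.
R2: yellow, brown → 41; red ×10^2 → 4100 Ω.
Series: 902 + 4100 = 5002 Ω.

5002 Ω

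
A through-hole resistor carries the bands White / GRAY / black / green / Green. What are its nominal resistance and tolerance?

98000000 Ω ±0.5%

White → 9 (first significant figure)
Grey → 8 (second significant figure)
Black → 0 (third significant figure)
Green → ×10^5 multiplier
Green → ±0.5% tolerance
980 × 100000 = 98000000 Ω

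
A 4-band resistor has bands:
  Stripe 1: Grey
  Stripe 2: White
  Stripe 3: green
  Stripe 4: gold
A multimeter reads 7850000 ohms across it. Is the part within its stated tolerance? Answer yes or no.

no

Grey → 8 (first significant figure)
White → 9 (second significant figure)
Green → ×10^5 multiplier
Gold → ±5% tolerance
89 × 100000 = 8900000 Ω
Allowed range: 8455000 Ω to 9345000 Ω.
7850000 ohms lies outside that range.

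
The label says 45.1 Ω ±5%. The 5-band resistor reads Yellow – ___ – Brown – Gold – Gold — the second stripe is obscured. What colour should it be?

green

45.1 Ω = 451 × 10^-1.
The second band gives digit 5 of the significand, and 5 is green.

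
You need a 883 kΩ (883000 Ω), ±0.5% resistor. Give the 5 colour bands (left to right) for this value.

grey, grey, orange, orange, green

883000 Ω = 883 × 10^3.
8 → grey
8 → grey
3 → orange
Multiplier 10^3 → orange.
±0.5% tolerance → green.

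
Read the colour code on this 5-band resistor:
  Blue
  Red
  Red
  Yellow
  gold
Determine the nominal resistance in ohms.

Blue → 6 (first significant figure)
Red → 2 (second significant figure)
Red → 2 (third significant figure)
Yellow → ×10^4 multiplier
622 × 10000 = 6220000 Ω

6220000 Ω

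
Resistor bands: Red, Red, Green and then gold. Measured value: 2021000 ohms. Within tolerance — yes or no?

no

Red → 2 (first significant figure)
Red → 2 (second significant figure)
Green → ×10^5 multiplier
Gold → ±5% tolerance
22 × 100000 = 2200000 Ω
Allowed range: 2090000 Ω to 2310000 Ω.
2021000 ohms lies outside that range.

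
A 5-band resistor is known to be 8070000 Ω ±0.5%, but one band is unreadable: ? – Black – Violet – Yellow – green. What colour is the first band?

grey

8070000 Ω = 807 × 10^4.
The first band gives digit 8 of the significand, and 8 is grey.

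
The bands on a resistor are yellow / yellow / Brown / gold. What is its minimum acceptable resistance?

418 Ω

Yellow → 4 (first significant figure)
Yellow → 4 (second significant figure)
Brown → ×10 multiplier
Gold → ±5% tolerance
44 × 10 = 440 Ω
Minimum = 440 × (1 − 5/100) = 418 Ω.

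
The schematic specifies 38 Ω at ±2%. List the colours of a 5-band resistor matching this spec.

orange, grey, black, gold, red

38 Ω = 380 × 10^-1.
3 → orange
8 → grey
0 → black
Multiplier 10^-1 → gold.
±2% tolerance → red.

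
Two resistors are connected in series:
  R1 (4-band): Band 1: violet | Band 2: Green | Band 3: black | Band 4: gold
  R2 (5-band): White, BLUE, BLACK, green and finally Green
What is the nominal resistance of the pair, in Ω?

R1: violet, green → 75; black ×1 → 75 Ω.
R2: white, blue, black → 960; green ×10^5 → 96000000 Ω.
Series: 75 + 96000000 = 96000075 Ω.

96000075 Ω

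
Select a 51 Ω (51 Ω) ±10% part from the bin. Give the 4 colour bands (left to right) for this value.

green, brown, black, silver

51 Ω = 51 × 10^0.
5 → green
1 → brown
Multiplier 10^0 → black.
±10% tolerance → silver.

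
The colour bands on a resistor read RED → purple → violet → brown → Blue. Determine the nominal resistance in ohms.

Red → 2 (first significant figure)
Violet → 7 (second significant figure)
Violet → 7 (third significant figure)
Brown → ×10 multiplier
277 × 10 = 2770 Ω

2770 Ω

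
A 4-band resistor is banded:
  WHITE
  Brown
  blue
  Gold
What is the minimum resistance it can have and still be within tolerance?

White → 9 (first significant figure)
Brown → 1 (second significant figure)
Blue → ×10^6 multiplier
Gold → ±5% tolerance
91 × 1000000 = 91000000 Ω
Minimum = 91000000 × (1 − 5/100) = 86450000 Ω.

86450000 Ω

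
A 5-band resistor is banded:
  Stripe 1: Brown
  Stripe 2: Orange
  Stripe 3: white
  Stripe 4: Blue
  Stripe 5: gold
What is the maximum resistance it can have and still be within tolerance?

Brown → 1 (first significant figure)
Orange → 3 (second significant figure)
White → 9 (third significant figure)
Blue → ×10^6 multiplier
Gold → ±5% tolerance
139 × 1000000 = 139000000 Ω
Maximum = 139000000 × (1 + 5/100) = 145950000 Ω.

145950000 Ω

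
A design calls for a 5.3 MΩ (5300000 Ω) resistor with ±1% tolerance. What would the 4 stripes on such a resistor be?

5300000 Ω = 53 × 10^5.
5 → green
3 → orange
Multiplier 10^5 → green.
±1% tolerance → brown.

green, orange, green, brown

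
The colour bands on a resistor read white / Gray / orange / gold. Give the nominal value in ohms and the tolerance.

White → 9 (first significant figure)
Grey → 8 (second significant figure)
Orange → ×10^3 multiplier
Gold → ±5% tolerance
98 × 1000 = 98000 Ω

98000 Ω ±5%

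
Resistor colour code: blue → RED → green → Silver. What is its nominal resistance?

6200000 Ω

Blue → 6 (first significant figure)
Red → 2 (second significant figure)
Green → ×10^5 multiplier
62 × 100000 = 6200000 Ω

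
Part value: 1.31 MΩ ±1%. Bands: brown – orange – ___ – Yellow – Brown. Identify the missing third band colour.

1310000 Ω = 131 × 10^4.
The third band gives digit 1 of the significand, and 1 is brown.

brown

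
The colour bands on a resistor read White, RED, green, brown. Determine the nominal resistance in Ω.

9200000 Ω

White → 9 (first significant figure)
Red → 2 (second significant figure)
Green → ×10^5 multiplier
92 × 100000 = 9200000 Ω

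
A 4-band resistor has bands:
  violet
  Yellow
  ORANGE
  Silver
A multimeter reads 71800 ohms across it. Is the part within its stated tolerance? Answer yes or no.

Violet → 7 (first significant figure)
Yellow → 4 (second significant figure)
Orange → ×10^3 multiplier
Silver → ±10% tolerance
74 × 1000 = 74000 Ω
Allowed range: 66600 Ω to 81400 Ω.
71800 ohms lies inside that range.

yes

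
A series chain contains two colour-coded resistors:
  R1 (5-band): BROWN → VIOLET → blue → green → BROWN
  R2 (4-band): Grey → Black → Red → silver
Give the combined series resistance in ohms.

R1: brown, violet, blue → 176; green ×10^5 → 17600000 Ω.
R2: grey, black → 80; red ×10^2 → 8000 Ω.
Series: 17600000 + 8000 = 17608000 Ω.

17608000 Ω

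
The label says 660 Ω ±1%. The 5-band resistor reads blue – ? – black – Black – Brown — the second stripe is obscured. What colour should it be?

660 Ω = 660 × 10^0.
The second band gives digit 6 of the significand, and 6 is blue.

blue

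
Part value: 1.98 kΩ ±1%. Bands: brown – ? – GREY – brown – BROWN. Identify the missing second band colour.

1980 Ω = 198 × 10^1.
The second band gives digit 9 of the significand, and 9 is white.

white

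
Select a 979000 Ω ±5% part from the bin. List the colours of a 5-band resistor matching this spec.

979000 Ω = 979 × 10^3.
9 → white
7 → violet
9 → white
Multiplier 10^3 → orange.
±5% tolerance → gold.

white, violet, white, orange, gold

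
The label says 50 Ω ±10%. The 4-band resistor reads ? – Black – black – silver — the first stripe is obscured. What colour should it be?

green

50 Ω = 50 × 10^0.
The first band gives digit 5 of the significand, and 5 is green.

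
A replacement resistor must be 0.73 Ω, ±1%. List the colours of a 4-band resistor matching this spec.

0.73 Ω = 73 × 10^-2.
7 → violet
3 → orange
Multiplier 10^-2 → silver.
±1% tolerance → brown.

violet, orange, silver, brown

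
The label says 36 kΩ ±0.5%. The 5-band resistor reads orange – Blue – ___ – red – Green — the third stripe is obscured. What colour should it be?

black

36000 Ω = 360 × 10^2.
The third band gives digit 0 of the significand, and 0 is black.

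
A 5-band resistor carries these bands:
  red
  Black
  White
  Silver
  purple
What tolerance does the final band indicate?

The last band, violet, is the tolerance band.
Violet corresponds to ±0.1%.

±0.1%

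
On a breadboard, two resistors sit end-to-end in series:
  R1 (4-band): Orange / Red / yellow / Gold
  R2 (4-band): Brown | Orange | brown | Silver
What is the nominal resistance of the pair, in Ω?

R1: orange, red → 32; yellow ×10^4 → 320000 Ω.
R2: brown, orange → 13; brown ×10 → 130 Ω.
Series: 320000 + 130 = 320130 Ω.

320130 Ω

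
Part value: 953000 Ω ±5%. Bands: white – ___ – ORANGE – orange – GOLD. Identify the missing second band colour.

green

953000 Ω = 953 × 10^3.
The second band gives digit 5 of the significand, and 5 is green.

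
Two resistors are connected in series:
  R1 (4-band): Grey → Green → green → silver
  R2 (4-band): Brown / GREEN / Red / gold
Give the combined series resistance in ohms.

8501500 Ω

R1: grey, green → 85; green ×10^5 → 8500000 Ω.
R2: brown, green → 15; red ×10^2 → 1500 Ω.
Series: 8500000 + 1500 = 8501500 Ω.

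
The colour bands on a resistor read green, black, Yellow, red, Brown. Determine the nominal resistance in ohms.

Green → 5 (first significant figure)
Black → 0 (second significant figure)
Yellow → 4 (third significant figure)
Red → ×10^2 multiplier
504 × 100 = 50400 Ω

50400 Ω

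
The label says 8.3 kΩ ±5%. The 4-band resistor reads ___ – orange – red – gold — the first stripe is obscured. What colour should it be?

8300 Ω = 83 × 10^2.
The first band gives digit 8 of the significand, and 8 is grey.

grey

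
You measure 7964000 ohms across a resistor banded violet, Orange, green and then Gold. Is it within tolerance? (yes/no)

Violet → 7 (first significant figure)
Orange → 3 (second significant figure)
Green → ×10^5 multiplier
Gold → ±5% tolerance
73 × 100000 = 7300000 Ω
Allowed range: 6935000 Ω to 7665000 Ω.
7964000 ohms lies outside that range.

no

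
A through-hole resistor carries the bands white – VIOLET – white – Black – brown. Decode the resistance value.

979 Ω

White → 9 (first significant figure)
Violet → 7 (second significant figure)
White → 9 (third significant figure)
Black → ×1 multiplier
979 × 1 = 979 Ω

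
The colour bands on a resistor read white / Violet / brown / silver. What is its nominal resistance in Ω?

White → 9 (first significant figure)
Violet → 7 (second significant figure)
Brown → ×10 multiplier
97 × 10 = 970 Ω

970 Ω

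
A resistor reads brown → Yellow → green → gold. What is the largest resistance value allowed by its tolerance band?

1470000 Ω

Brown → 1 (first significant figure)
Yellow → 4 (second significant figure)
Green → ×10^5 multiplier
Gold → ±5% tolerance
14 × 100000 = 1400000 Ω
Largest = 1400000 × (1 + 5/100) = 1470000 Ω.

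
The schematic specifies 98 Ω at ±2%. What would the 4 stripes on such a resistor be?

white, grey, black, red

98 Ω = 98 × 10^0.
9 → white
8 → grey
Multiplier 10^0 → black.
±2% tolerance → red.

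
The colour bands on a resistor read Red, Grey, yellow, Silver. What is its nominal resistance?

Red → 2 (first significant figure)
Grey → 8 (second significant figure)
Yellow → ×10^4 multiplier
28 × 10000 = 280000 Ω

280000 Ω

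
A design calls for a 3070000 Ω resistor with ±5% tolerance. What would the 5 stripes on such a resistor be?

orange, black, violet, yellow, gold

3070000 Ω = 307 × 10^4.
3 → orange
0 → black
7 → violet
Multiplier 10^4 → yellow.
±5% tolerance → gold.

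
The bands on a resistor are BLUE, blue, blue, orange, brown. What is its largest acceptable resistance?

672660 Ω

Blue → 6 (first significant figure)
Blue → 6 (second significant figure)
Blue → 6 (third significant figure)
Orange → ×10^3 multiplier
Brown → ±1% tolerance
666 × 1000 = 666000 Ω
Largest = 666000 × (1 + 1/100) = 672660 Ω.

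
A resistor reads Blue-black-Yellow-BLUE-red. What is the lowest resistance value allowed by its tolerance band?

591920000 Ω

Blue → 6 (first significant figure)
Black → 0 (second significant figure)
Yellow → 4 (third significant figure)
Blue → ×10^6 multiplier
Red → ±2% tolerance
604 × 1000000 = 604000000 Ω
Lowest = 604000000 × (1 − 2/100) = 591920000 Ω.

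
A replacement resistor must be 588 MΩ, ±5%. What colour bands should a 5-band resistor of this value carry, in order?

green, grey, grey, blue, gold

588000000 Ω = 588 × 10^6.
5 → green
8 → grey
8 → grey
Multiplier 10^6 → blue.
±5% tolerance → gold.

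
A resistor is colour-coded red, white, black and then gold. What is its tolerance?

The last band, gold, is the tolerance band.
Gold corresponds to ±5%.

±5%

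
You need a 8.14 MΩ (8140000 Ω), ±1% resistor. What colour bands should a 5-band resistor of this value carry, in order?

8140000 Ω = 814 × 10^4.
8 → grey
1 → brown
4 → yellow
Multiplier 10^4 → yellow.
±1% tolerance → brown.

grey, brown, yellow, yellow, brown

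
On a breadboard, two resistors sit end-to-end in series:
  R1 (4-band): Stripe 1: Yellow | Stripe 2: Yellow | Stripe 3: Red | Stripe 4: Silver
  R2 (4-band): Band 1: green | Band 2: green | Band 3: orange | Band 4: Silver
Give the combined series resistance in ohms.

59400 Ω

R1: yellow, yellow → 44; red ×10^2 → 4400 Ω.
R2: green, green → 55; orange ×10^3 → 55000 Ω.
Series: 4400 + 55000 = 59400 Ω.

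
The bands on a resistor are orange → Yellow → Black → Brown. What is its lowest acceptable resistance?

Orange → 3 (first significant figure)
Yellow → 4 (second significant figure)
Black → ×1 multiplier
Brown → ±1% tolerance
34 × 1 = 34 Ω
Lowest = 34 × (1 − 1/100) = 33.66 Ω.

33.66 Ω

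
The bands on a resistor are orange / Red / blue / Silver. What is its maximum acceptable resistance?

Orange → 3 (first significant figure)
Red → 2 (second significant figure)
Blue → ×10^6 multiplier
Silver → ±10% tolerance
32 × 1000000 = 32000000 Ω
Maximum = 32000000 × (1 + 10/100) = 35200000 Ω.

35200000 Ω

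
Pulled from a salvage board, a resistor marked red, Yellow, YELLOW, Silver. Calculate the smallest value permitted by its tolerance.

Red → 2 (first significant figure)
Yellow → 4 (second significant figure)
Yellow → ×10^4 multiplier
Silver → ±10% tolerance
24 × 10000 = 240000 Ω
Smallest = 240000 × (1 − 10/100) = 216000 Ω.

216000 Ω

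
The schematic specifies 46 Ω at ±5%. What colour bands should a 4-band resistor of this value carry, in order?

46 Ω = 46 × 10^0.
4 → yellow
6 → blue
Multiplier 10^0 → black.
±5% tolerance → gold.

yellow, blue, black, gold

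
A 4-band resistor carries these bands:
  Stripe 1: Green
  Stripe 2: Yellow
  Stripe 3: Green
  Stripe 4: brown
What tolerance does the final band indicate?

The last band, brown, is the tolerance band.
Brown corresponds to ±1%.

±1%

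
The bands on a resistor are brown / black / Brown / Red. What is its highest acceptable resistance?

Brown → 1 (first significant figure)
Black → 0 (second significant figure)
Brown → ×10 multiplier
Red → ±2% tolerance
10 × 10 = 100 Ω
Highest = 100 × (1 + 2/100) = 102 Ω.

102 Ω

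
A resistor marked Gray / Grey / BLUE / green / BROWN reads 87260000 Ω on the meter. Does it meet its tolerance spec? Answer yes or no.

Grey → 8 (first significant figure)
Grey → 8 (second significant figure)
Blue → 6 (third significant figure)
Green → ×10^5 multiplier
Brown → ±1% tolerance
886 × 100000 = 88600000 Ω
Allowed range: 87714000 Ω to 89486000 Ω.
87260000 Ω lies outside that range.

no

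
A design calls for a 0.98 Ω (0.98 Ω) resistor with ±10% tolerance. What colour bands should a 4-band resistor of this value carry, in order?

0.98 Ω = 98 × 10^-2.
9 → white
8 → grey
Multiplier 10^-2 → silver.
±10% tolerance → silver.

white, grey, silver, silver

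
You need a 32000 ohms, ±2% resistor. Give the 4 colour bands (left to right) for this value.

orange, red, orange, red

32000 Ω = 32 × 10^3.
3 → orange
2 → red
Multiplier 10^3 → orange.
±2% tolerance → red.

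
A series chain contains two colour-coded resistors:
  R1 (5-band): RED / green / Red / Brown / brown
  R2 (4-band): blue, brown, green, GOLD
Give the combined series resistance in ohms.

R1: red, green, red → 252; brown ×10 → 2520 Ω.
R2: blue, brown → 61; green ×10^5 → 6100000 Ω.
Series: 2520 + 6100000 = 6102520 Ω.

6102520 Ω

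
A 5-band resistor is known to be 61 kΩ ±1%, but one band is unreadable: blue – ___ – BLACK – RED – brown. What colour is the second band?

61000 Ω = 610 × 10^2.
The second band gives digit 1 of the significand, and 1 is brown.

brown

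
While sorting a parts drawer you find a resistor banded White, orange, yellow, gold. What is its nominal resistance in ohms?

White → 9 (first significant figure)
Orange → 3 (second significant figure)
Yellow → ×10^4 multiplier
93 × 10000 = 930000 Ω

930000 Ω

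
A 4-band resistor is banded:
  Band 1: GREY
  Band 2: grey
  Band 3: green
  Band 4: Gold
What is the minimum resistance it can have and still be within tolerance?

8360000 Ω

Grey → 8 (first significant figure)
Grey → 8 (second significant figure)
Green → ×10^5 multiplier
Gold → ±5% tolerance
88 × 100000 = 8800000 Ω
Minimum = 8800000 × (1 − 5/100) = 8360000 Ω.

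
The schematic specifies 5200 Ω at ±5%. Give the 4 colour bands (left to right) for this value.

5200 Ω = 52 × 10^2.
5 → green
2 → red
Multiplier 10^2 → red.
±5% tolerance → gold.

green, red, red, gold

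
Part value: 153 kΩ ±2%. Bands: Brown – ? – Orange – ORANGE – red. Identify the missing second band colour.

153000 Ω = 153 × 10^3.
The second band gives digit 5 of the significand, and 5 is green.

green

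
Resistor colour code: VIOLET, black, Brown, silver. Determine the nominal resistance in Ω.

Violet → 7 (first significant figure)
Black → 0 (second significant figure)
Brown → ×10 multiplier
70 × 10 = 700 Ω

700 Ω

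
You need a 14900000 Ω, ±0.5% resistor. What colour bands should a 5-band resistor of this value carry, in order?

14900000 Ω = 149 × 10^5.
1 → brown
4 → yellow
9 → white
Multiplier 10^5 → green.
±0.5% tolerance → green.

brown, yellow, white, green, green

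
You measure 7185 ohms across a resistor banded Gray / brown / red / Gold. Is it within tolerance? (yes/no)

Grey → 8 (first significant figure)
Brown → 1 (second significant figure)
Red → ×10^2 multiplier
Gold → ±5% tolerance
81 × 100 = 8100 Ω
Allowed range: 7695 Ω to 8505 Ω.
7185 ohms lies outside that range.

no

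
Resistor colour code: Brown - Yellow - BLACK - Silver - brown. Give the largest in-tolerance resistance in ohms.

1.414 Ω

Brown → 1 (first significant figure)
Yellow → 4 (second significant figure)
Black → 0 (third significant figure)
Silver → ×0.01 multiplier
Brown → ±1% tolerance
140 × 0.01 = 1.4 Ω
Largest = 1.4 × (1 + 1/100) = 1.414 Ω.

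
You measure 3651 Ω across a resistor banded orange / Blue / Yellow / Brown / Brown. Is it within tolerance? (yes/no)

Orange → 3 (first significant figure)
Blue → 6 (second significant figure)
Yellow → 4 (third significant figure)
Brown → ×10 multiplier
Brown → ±1% tolerance
364 × 10 = 3640 Ω
Allowed range: 3603.6 Ω to 3676.4 Ω.
3651 Ω lies inside that range.

yes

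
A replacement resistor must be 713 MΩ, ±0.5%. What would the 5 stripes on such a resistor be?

violet, brown, orange, blue, green

713000000 Ω = 713 × 10^6.
7 → violet
1 → brown
3 → orange
Multiplier 10^6 → blue.
±0.5% tolerance → green.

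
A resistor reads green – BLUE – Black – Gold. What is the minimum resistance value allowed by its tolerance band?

Green → 5 (first significant figure)
Blue → 6 (second significant figure)
Black → ×1 multiplier
Gold → ±5% tolerance
56 × 1 = 56 Ω
Minimum = 56 × (1 − 5/100) = 53.2 Ω.

53.2 Ω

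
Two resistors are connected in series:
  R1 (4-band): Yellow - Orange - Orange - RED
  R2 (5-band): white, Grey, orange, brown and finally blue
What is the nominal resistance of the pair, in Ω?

R1: yellow, orange → 43; orange ×10^3 → 43000 Ω.
R2: white, grey, orange → 983; brown ×10 → 9830 Ω.
Series: 43000 + 9830 = 52830 Ω.

52830 Ω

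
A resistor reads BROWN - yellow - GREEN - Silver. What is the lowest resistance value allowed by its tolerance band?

1260000 Ω

Brown → 1 (first significant figure)
Yellow → 4 (second significant figure)
Green → ×10^5 multiplier
Silver → ±10% tolerance
14 × 100000 = 1400000 Ω
Lowest = 1400000 × (1 − 10/100) = 1260000 Ω.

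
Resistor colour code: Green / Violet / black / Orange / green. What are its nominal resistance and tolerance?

570000 Ω ±0.5%

Green → 5 (first significant figure)
Violet → 7 (second significant figure)
Black → 0 (third significant figure)
Orange → ×10^3 multiplier
Green → ±0.5% tolerance
570 × 1000 = 570000 Ω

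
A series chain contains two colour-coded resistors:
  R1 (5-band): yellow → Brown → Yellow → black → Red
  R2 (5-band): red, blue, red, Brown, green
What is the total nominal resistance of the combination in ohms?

R1: yellow, brown, yellow → 414; black ×1 → 414 Ω.
R2: red, blue, red → 262; brown ×10 → 2620 Ω.
Series: 414 + 2620 = 3034 Ω.

3034 Ω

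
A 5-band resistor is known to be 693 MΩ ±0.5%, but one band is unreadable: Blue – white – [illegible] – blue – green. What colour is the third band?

orange

693000000 Ω = 693 × 10^6.
The third band gives digit 3 of the significand, and 3 is orange.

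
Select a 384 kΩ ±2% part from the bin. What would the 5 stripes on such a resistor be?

384000 Ω = 384 × 10^3.
3 → orange
8 → grey
4 → yellow
Multiplier 10^3 → orange.
±2% tolerance → red.

orange, grey, yellow, orange, red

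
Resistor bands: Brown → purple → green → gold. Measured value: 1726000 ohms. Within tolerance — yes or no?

yes

Brown → 1 (first significant figure)
Violet → 7 (second significant figure)
Green → ×10^5 multiplier
Gold → ±5% tolerance
17 × 100000 = 1700000 Ω
Allowed range: 1615000 Ω to 1785000 Ω.
1726000 ohms lies inside that range.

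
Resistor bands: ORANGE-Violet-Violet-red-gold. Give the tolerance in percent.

±5%

The last band, gold, is the tolerance band.
Gold corresponds to ±5%.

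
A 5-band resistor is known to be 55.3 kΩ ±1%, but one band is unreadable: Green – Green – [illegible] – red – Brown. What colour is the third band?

orange

55300 Ω = 553 × 10^2.
The third band gives digit 3 of the significand, and 3 is orange.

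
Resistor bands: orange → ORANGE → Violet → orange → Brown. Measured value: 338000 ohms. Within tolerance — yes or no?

yes

Orange → 3 (first significant figure)
Orange → 3 (second significant figure)
Violet → 7 (third significant figure)
Orange → ×10^3 multiplier
Brown → ±1% tolerance
337 × 1000 = 337000 Ω
Allowed range: 333630 Ω to 340370 Ω.
338000 ohms lies inside that range.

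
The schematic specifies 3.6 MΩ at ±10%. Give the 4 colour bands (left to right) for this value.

orange, blue, green, silver

3600000 Ω = 36 × 10^5.
3 → orange
6 → blue
Multiplier 10^5 → green.
±10% tolerance → silver.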